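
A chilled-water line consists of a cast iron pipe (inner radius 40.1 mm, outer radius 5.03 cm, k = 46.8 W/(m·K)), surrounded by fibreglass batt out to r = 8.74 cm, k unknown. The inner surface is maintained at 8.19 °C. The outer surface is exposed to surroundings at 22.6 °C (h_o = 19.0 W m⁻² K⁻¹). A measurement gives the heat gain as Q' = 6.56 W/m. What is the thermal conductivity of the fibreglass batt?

k = 0.0419 W/m·K

ΣR = ΔT/Q' = |8.19 − 22.6|/6.56 = 2.197 m·K/W
Known resistances:
  R'_cast iron = ln(0.0503/0.0401)/(2πk) = 0.2266/(2π·46.8) = 7.707×10^-4 m·K/W
  R'_conv,out = 1/(2πr h) = 1/(2π·0.0874·19.0) = 0.09584 m·K/W
R_fibreglass batt = ΣR − ΣR_known = 2.197 − 0.09661 = 2.100 m·K/W
ln(r₂/r₁)/(2πk) = 2.100 ⇒ k = 0.5525/(2π·2.100) = 0.0419 W/m·K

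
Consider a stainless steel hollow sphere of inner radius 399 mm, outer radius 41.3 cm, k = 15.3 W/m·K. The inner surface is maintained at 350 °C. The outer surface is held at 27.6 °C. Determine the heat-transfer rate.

Q = 4πk·ΔT/(1/r₁ − 1/r₂) = 4π × 15.3 × 322.4 / (1/0.399 − 1/0.413) = 7.30×10^5 W

Q = 730 kW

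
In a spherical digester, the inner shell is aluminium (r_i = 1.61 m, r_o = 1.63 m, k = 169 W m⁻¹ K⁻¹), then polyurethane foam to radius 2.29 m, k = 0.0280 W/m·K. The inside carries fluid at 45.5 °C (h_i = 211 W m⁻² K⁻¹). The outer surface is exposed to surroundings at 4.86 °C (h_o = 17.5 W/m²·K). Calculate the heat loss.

Treat each layer as a resistance in series:
  R_conv,in = 1/(4πr²h) = 1/(4π·1.61²·211) = 1.455×10^-4 K/W
  R_aluminium = (1/1.61 − 1/1.63)/(4πk) = 0.007621/(4π·169) = 3.589×10^-6 K/W
  R_polyurethane foam = (1/1.63 − 1/2.29)/(4πk) = 0.1768/(4π·0.0280) = 0.5025 K/W
  R_conv,out = 1/(4πr²h) = 1/(4π·2.29²·17.5) = 8.671×10^-4 K/W
ΣR = 1.455×10^-4 + 3.589×10^-6 + 0.5025 + 8.671×10^-4 = 0.5035 K/W
Q = ΔT/ΣR = (45.5 °C − 4.86 °C)/0.5035 = 80.7 W

Q = 80.7 W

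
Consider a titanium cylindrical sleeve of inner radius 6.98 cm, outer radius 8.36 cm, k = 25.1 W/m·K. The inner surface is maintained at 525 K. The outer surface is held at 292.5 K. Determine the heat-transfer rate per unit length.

Q' = 2πk·ΔT/ln(r₂/r₁) = 2π × 25.1 × 232.5 / ln(0.0836/0.0698) = 2.03×10^5 W/m

Q' = 203 kW/m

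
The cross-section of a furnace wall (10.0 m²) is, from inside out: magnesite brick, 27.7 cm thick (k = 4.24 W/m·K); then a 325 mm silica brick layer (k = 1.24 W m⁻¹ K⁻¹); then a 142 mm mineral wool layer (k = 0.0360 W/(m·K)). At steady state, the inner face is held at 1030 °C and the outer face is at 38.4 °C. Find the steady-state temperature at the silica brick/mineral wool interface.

T = 954 °C

Treat each layer as a resistance in series:
  R_magnesite brick = L/(kA) = 0.277/(4.24·10.0) = 0.006533 K/W
  R_silica brick = L/(kA) = 0.325/(1.24·10.0) = 0.02621 K/W
  R_mineral wool = L/(kA) = 0.142/(0.0360·10.0) = 0.3944 K/W
ΣR = 0.006533 + 0.02621 + 0.3944 = 0.4271 K/W
Q = ΔT/ΣR = (1030 °C − 38.4 °C)/0.4271 = 2322 W
From the inner boundary to the silica brick/mineral wool interface, ΣR_partial = 0.03274 K/W.
T_interface = T_in − Q·ΣR_partial = 1030 °C − (2322)(0.03274) = 954 °C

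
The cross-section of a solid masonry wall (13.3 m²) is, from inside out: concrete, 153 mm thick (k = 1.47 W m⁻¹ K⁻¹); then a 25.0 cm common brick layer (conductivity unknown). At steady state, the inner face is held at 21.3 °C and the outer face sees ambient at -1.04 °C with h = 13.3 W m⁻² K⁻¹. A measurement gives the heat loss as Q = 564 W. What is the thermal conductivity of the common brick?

ΣR = ΔT/Q = |21.3 − -1.04|/564 = 0.03961 K/W
Known resistances:
  R_concrete = L/(kA) = 0.153/(1.47·13.3) = 0.007826 K/W
  R_conv,out = 1/(hA) = 1/(13.3·13.3) = 0.005653 K/W
R_common brick = ΣR − ΣR_known = 0.03961 − 0.01348 = 0.02613 K/W
L/(kA) = 0.02613 ⇒ k = 0.250/(0.02613·13.3) = 0.719 W/m·K

k = 0.719 W/m·K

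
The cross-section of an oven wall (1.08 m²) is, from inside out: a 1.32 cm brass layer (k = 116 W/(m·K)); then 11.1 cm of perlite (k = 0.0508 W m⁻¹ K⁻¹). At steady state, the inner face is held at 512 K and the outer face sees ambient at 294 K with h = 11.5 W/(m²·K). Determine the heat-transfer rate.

Q = 104 W

Treat each layer as a resistance in series:
  R_brass = L/(kA) = 0.0132/(116·1.08) = 1.054×10^-4 K/W
  R_perlite = L/(kA) = 0.111/(0.0508·1.08) = 2.023 K/W
  R_conv,out = 1/(hA) = 1/(11.5·1.08) = 0.08052 K/W
ΣR = 1.054×10^-4 + 2.023 + 0.08052 = 2.104 K/W
Q = ΔT/ΣR = (512 K − 294 K)/2.104 = 104 W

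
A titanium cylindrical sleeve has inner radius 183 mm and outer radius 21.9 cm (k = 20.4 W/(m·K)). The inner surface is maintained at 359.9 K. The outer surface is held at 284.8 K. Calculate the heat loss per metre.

Q' = 2πk·ΔT/ln(r₂/r₁) = 2π × 20.4 × 75.1 / ln(0.219/0.183) = 53600 W/m

Q' = 53.6 kW/m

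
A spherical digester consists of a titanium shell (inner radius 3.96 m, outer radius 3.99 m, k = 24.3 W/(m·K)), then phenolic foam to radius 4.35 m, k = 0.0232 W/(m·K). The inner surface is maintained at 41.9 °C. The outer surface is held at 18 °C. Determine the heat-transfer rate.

Treat each layer as a resistance in series:
  R_titanium = (1/3.96 − 1/3.99)/(4πk) = 0.001899/(4π·24.3) = 6.218×10^-6 K/W
  R_phenolic foam = (1/3.99 − 1/4.35)/(4πk) = 0.02074/(4π·0.0232) = 0.07114 K/W
ΣR = 6.218×10^-6 + 0.07114 = 0.07115 K/W
Q = ΔT/ΣR = (41.9 °C − 18 °C)/0.07115 = 336 W

Q = 336 W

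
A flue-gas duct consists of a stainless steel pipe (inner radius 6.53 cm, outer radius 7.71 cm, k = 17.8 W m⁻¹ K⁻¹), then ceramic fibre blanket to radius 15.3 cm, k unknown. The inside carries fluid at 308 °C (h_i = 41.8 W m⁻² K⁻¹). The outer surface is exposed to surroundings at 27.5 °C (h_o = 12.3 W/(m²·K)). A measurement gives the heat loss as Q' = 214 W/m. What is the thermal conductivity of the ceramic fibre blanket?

k = 0.0935 W/m·K

ΣR = ΔT/Q' = |308 − 27.5|/214 = 1.311 m·K/W
Known resistances:
  R'_conv,in = 1/(2πr h) = 1/(2π·0.0653·41.8) = 0.05831 m·K/W
  R'_stainless steel = ln(0.0771/0.0653)/(2πk) = 0.1661/(2π·17.8) = 0.001485 m·K/W
  R'_conv,out = 1/(2πr h) = 1/(2π·0.153·12.3) = 0.08457 m·K/W
R_ceramic fibre blanket = ΣR − ΣR_known = 1.311 − 0.1444 = 1.167 m·K/W
ln(r₂/r₁)/(2πk) = 1.167 ⇒ k = 0.6853/(2π·1.167) = 0.0935 W/m·K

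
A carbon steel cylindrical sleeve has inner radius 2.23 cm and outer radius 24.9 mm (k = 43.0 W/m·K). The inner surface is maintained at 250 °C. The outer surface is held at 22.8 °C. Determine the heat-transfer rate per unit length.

Q' = 2πk·ΔT/ln(r₂/r₁) = 2π × 43.0 × 227.2 / ln(0.0249/0.0223) = 5.57×10^5 W/m

Q' = 557 kW/m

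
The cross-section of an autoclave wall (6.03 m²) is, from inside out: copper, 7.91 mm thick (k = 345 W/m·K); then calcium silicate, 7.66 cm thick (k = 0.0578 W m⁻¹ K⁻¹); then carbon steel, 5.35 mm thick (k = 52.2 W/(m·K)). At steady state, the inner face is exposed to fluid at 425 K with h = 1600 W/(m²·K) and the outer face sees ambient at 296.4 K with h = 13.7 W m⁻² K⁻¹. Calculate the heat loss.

Q = 554 W

Resistance network (inner→outer):
  R_conv,in = 1/(hA) = 1/(1600·6.03) = 1.036×10^-4 K/W
  R_copper = L/(kA) = 0.00791/(345·6.03) = 3.802×10^-6 K/W
  R_calcium silicate = L/(kA) = 0.0766/(0.0578·6.03) = 0.2198 K/W
  R_carbon steel = L/(kA) = 0.00535/(52.2·6.03) = 1.700×10^-5 K/W
  R_conv,out = 1/(hA) = 1/(13.7·6.03) = 0.01210 K/W
ΣR = 1.036×10^-4 + 3.802×10^-6 + 0.2198 + 1.700×10^-5 + 0.01210 = 0.2320 K/W
Q = ΔT/ΣR = (425 K − 296.4 K)/0.2320 = 554 W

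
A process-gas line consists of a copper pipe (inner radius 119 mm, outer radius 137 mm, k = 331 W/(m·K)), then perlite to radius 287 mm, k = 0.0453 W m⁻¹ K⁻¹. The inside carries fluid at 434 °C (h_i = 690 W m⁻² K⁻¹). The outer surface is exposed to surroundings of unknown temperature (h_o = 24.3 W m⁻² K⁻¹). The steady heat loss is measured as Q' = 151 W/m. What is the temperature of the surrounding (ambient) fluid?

Series resistances:
  R'_conv,in = 1/(2πr h) = 1/(2π·0.119·690) = 0.001938 m·K/W
  R'_copper = ln(0.137/0.119)/(2πk) = 0.1409/(2π·331) = 6.773×10^-5 m·K/W
  R'_perlite = ln(0.287/0.137)/(2πk) = 0.7395/(2π·0.0453) = 2.598 m·K/W
  R'_conv,out = 1/(2πr h) = 1/(2π·0.287·24.3) = 0.02282 m·K/W
ΣR = 2.623 m·K/W
ΔT = Q'·ΣR = 151 × 2.623 = 396.1 K
Heat flows outward, so T_out = T_in − ΔT = 434 − 396.1 = 37.9 °C

T_out = 37.9 °C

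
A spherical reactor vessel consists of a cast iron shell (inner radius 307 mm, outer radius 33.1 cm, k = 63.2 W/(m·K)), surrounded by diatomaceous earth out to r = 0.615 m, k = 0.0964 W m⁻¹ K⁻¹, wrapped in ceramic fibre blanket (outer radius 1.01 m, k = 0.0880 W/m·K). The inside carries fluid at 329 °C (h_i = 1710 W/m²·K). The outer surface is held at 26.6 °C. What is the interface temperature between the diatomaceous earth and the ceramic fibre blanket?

Resistance network (inner→outer):
  R_conv,in = 1/(4πr²h) = 1/(4π·0.307²·1710) = 4.938×10^-4 K/W
  R_cast iron = (1/0.307 − 1/0.331)/(4πk) = 0.2362/(4π·63.2) = 2.974×10^-4 K/W
  R_diatomaceous earth = (1/0.331 − 1/0.615)/(4πk) = 1.395/(4π·0.0964) = 1.152 K/W
  R_ceramic fibre blanket = (1/0.615 − 1/1.01)/(4πk) = 0.6359/(4π·0.0880) = 0.5751 K/W
ΣR = 4.938×10^-4 + 2.974×10^-4 + 1.152 + 0.5751 = 1.728 K/W
Q = ΔT/ΣR = (329 °C − 26.6 °C)/1.728 = 175.0 W
From the inner boundary to the diatomaceous earth/ceramic fibre blanket interface, ΣR_partial = 1.153 K/W.
T_interface = T_in − Q·ΣR_partial = 329 °C − (175.0)(1.153) = 127 °C

T = 127 °C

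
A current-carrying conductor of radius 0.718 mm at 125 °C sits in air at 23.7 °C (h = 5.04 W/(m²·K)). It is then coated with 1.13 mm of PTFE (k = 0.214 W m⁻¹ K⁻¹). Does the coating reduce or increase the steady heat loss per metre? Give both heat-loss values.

increases: 2.30 → 5.69 W/m

Critical radius for a cylinder: r_cr = k/h = 0.0425 m = 4.25 cm.
Outer radius after coating: r₂ = 7.18×10^-4 + 0.00113 = 0.001848 m.
Since r₁ < r_cr and r₂ ≤ r_cr, the coating moves toward the maximum at r_cr — heat loss rises.
Bare: R = 1/(2πr₁h) = 43.98 m·K/W; Q = 101.3/43.98 = 2.30 W/m.
Coated: R = R_cond + R_conv = 17.79 m·K/W; Q = 101.3/17.79 = 5.69 W/m.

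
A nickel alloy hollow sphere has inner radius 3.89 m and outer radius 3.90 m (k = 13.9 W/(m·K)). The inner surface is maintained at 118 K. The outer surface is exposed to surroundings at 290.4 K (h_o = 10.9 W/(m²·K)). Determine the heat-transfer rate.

Series thermal resistances, inner to outer:
  R_nickel alloy = (1/3.89 − 1/3.90)/(4πk) = 6.592×10^-4/(4π·13.9) = 3.774×10^-6 K/W
  R_conv,out = 1/(4πr²h) = 1/(4π·3.90²·10.9) = 4.800×10^-4 K/W
ΣR = 3.774×10^-6 + 4.800×10^-4 = 4.838×10^-4 K/W
Q = ΔT/ΣR = (118 K − 290.4 K)/4.838×10^-4 = -3.56×10^5 W
(Negative Q ⇒ heat flows inward; heat gain = 3.56×10^5 W.)

Q = 3.56×10^5 W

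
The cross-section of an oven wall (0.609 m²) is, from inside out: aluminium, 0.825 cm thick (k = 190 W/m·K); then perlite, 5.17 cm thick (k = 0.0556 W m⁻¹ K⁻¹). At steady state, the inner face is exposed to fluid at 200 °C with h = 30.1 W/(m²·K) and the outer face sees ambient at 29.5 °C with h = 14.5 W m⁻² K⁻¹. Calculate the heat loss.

Q = 101 W

Treat each layer as a resistance in series:
  R_conv,in = 1/(hA) = 1/(30.1·0.609) = 0.05455 K/W
  R_aluminium = L/(kA) = 0.00825/(190·0.609) = 7.130×10^-5 K/W
  R_perlite = L/(kA) = 0.0517/(0.0556·0.609) = 1.527 K/W
  R_conv,out = 1/(hA) = 1/(14.5·0.609) = 0.1132 K/W
ΣR = 0.05455 + 7.130×10^-5 + 1.527 + 0.1132 = 1.695 K/W
Q = ΔT/ΣR = (200 °C − 29.5 °C)/1.695 = 101 W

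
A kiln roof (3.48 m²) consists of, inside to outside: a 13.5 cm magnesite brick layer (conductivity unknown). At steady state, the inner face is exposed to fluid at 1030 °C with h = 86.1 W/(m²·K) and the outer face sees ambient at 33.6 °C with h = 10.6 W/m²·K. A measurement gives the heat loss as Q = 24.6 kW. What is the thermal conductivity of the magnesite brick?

k = 3.86 W/m·K

ΣR = ΔT/Q = |1030 − 33.6|/24600 = 0.04050 K/W
Known resistances:
  R_conv,in = 1/(hA) = 1/(86.1·3.48) = 0.003337 K/W
  R_conv,out = 1/(hA) = 1/(10.6·3.48) = 0.02711 K/W
R_magnesite brick = ΣR − ΣR_known = 0.04050 − 0.03045 = 0.01005 K/W
L/(kA) = 0.01005 ⇒ k = 0.135/(0.01005·3.48) = 3.86 W/m·K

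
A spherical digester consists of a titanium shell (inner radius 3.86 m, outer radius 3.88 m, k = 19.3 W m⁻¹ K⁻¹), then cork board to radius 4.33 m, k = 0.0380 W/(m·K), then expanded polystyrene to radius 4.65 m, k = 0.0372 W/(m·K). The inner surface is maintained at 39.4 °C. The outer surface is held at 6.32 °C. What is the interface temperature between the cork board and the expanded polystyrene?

T = 18.8 °C

Treat each layer as a resistance in series:
  R_titanium = (1/3.86 − 1/3.88)/(4πk) = 0.001335/(4π·19.3) = 5.506×10^-6 K/W
  R_cork board = (1/3.88 − 1/4.33)/(4πk) = 0.02679/(4π·0.0380) = 0.05609 K/W
  R_expanded polystyrene = (1/4.33 − 1/4.65)/(4πk) = 0.01589/(4π·0.0372) = 0.03400 K/W
ΣR = 5.506×10^-6 + 0.05609 + 0.03400 = 0.09010 K/W
Q = ΔT/ΣR = (39.4 °C − 6.32 °C)/0.09010 = 367.1 W
From the inner boundary to the cork board/expanded polystyrene interface, ΣR_partial = 0.05610 K/W.
T_interface = T_in − Q·ΣR_partial = 39.4 °C − (367.1)(0.05610) = 18.8 °C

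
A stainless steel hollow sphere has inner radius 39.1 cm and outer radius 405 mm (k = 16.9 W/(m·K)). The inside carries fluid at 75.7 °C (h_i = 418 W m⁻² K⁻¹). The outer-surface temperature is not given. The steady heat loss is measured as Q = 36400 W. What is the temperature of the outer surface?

Series resistances:
  R_conv,in = 1/(4πr²h) = 1/(4π·0.391²·418) = 0.001245 K/W
  R_stainless steel = (1/0.391 − 1/0.405)/(4πk) = 0.08841/(4π·16.9) = 4.163×10^-4 K/W
ΣR = 0.001662 K/W
ΔT = Q·ΣR = 36400 × 0.001662 = 60.50 K
Heat flows outward, so T_out = T_in − ΔT = 75.7 − 60.50 = 15.2 °C

T_out = 15.2 °C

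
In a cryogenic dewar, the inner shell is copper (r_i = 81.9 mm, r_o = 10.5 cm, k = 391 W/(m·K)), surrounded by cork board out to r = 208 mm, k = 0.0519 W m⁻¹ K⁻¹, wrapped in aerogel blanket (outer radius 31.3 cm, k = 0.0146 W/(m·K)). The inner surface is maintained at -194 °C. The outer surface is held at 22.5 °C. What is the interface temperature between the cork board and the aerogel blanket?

T = -96.3 °C

Series thermal resistances, inner to outer:
  R_copper = (1/0.0819 − 1/0.105)/(4πk) = 2.686/(4π·391) = 5.467×10^-4 K/W
  R_cork board = (1/0.105 − 1/0.208)/(4πk) = 4.716/(4π·0.0519) = 7.231 K/W
  R_aerogel blanket = (1/0.208 − 1/0.313)/(4πk) = 1.613/(4π·0.0146) = 8.791 K/W
ΣR = 5.467×10^-4 + 7.231 + 8.791 = 16.02 K/W
Q = ΔT/ΣR = (-194 °C − 22.5 °C)/16.02 = -13.51 W
From the inner boundary to the cork board/aerogel blanket interface, ΣR_partial = 7.232 K/W.
T_interface = T_in − Q·ΣR_partial = -194 °C − (-13.51)(7.232) = -96.3 °C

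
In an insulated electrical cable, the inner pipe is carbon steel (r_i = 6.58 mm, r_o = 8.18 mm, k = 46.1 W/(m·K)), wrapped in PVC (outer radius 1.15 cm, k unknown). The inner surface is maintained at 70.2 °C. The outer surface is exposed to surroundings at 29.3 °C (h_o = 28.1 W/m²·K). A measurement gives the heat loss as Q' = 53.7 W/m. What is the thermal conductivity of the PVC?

ΣR = ΔT/Q' = |70.2 − 29.3|/53.7 = 0.7616 m·K/W
Known resistances:
  R'_carbon steel = ln(0.00818/0.00658)/(2πk) = 0.2177/(2π·46.1) = 7.514×10^-4 m·K/W
  R'_conv,out = 1/(2πr h) = 1/(2π·0.0115·28.1) = 0.4925 m·K/W
R_PVC = ΣR − ΣR_known = 0.7616 − 0.4933 = 0.2683 m·K/W
ln(r₂/r₁)/(2πk) = 0.2683 ⇒ k = 0.3407/(2π·0.2683) = 0.202 W/m·K

k = 0.202 W/m·K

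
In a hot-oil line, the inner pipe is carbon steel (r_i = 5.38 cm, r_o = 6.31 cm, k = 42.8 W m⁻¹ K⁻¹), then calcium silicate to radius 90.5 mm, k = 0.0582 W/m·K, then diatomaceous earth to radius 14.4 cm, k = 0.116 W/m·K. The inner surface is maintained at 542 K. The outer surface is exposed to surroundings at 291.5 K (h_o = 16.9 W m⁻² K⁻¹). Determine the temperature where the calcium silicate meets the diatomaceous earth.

T = 396 K

Resistance network (inner→outer):
  R'_carbon steel = ln(0.0631/0.0538)/(2πk) = 0.1594/(2π·42.8) = 5.929×10^-4 m·K/W
  R'_calcium silicate = ln(0.0905/0.0631)/(2πk) = 0.3606/(2π·0.0582) = 0.9862 m·K/W
  R'_diatomaceous earth = ln(0.144/0.0905)/(2πk) = 0.4645/(2π·0.116) = 0.6373 m·K/W
  R'_conv,out = 1/(2πr h) = 1/(2π·0.144·16.9) = 0.06540 m·K/W
ΣR = 5.929×10^-4 + 0.9862 + 0.6373 + 0.06540 = 1.689 m·K/W
Q' = ΔT/ΣR = (542 K − 291.5 K)/1.689 = 148.3 W/m
From the inner boundary to the calcium silicate/diatomaceous earth interface, ΣR_partial = 0.9868 m·K/W.
T_interface = T_in − Q'·ΣR_partial = 542 K − (148.3)(0.9868) = 396 K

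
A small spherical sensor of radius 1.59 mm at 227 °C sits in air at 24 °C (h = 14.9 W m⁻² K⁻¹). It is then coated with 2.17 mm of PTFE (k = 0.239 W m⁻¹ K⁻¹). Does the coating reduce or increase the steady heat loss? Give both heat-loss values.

increases: 0.0961 → 0.407 W

Critical radius for a sphere: r_cr = 2k/h = 0.0321 m = 3.21 cm.
Outer radius after coating: r₂ = 0.00159 + 0.00217 = 0.00376 m.
Since r₁ < r_cr and r₂ ≤ r_cr, the coating moves toward the maximum at r_cr — heat loss rises.
Bare: R = 1/(4πr₁²h) = 2113 K/W; Q = 203/2113 = 0.0961 W.
Coated: R = R_cond + R_conv = 498.6 K/W; Q = 203/498.6 = 0.407 W.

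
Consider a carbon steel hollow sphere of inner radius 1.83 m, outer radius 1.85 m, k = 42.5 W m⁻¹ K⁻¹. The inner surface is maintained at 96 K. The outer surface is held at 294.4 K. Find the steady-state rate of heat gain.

Q = 4πk·ΔT/(1/r₁ − 1/r₂) = 4π × 42.5 × 198.4 / (1/1.83 − 1/1.85) = 1.79×10^7 W

Q = 17900 kW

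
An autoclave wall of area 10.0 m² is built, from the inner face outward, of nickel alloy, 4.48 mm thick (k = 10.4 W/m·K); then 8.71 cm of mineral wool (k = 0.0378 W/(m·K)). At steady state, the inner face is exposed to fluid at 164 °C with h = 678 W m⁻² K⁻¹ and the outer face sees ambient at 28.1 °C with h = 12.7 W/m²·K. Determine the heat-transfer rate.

Q = 570 W

Treat each layer as a resistance in series:
  R_conv,in = 1/(hA) = 1/(678·10.0) = 1.475×10^-4 K/W
  R_nickel alloy = L/(kA) = 0.00448/(10.4·10.0) = 4.308×10^-5 K/W
  R_mineral wool = L/(kA) = 0.0871/(0.0378·10.0) = 0.2304 K/W
  R_conv,out = 1/(hA) = 1/(12.7·10.0) = 0.007874 K/W
ΣR = 1.475×10^-4 + 4.308×10^-5 + 0.2304 + 0.007874 = 0.2385 K/W
Q = ΔT/ΣR = (164 °C − 28.1 °C)/0.2385 = 570 W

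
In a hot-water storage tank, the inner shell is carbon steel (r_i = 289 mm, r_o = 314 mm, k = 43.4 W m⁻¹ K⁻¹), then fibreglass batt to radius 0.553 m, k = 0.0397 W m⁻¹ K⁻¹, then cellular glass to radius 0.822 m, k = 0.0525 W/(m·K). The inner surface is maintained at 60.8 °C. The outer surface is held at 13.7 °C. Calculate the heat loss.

Treat each layer as a resistance in series:
  R_carbon steel = (1/0.289 − 1/0.314)/(4πk) = 0.2755/(4π·43.4) = 5.051×10^-4 K/W
  R_fibreglass batt = (1/0.314 − 1/0.553)/(4πk) = 1.376/(4π·0.0397) = 2.759 K/W
  R_cellular glass = (1/0.553 − 1/0.822)/(4πk) = 0.5918/(4π·0.0525) = 0.8970 K/W
ΣR = 5.051×10^-4 + 2.759 + 0.8970 = 3.657 K/W
Q = ΔT/ΣR = (60.8 °C − 13.7 °C)/3.657 = 12.9 W

Q = 12.9 W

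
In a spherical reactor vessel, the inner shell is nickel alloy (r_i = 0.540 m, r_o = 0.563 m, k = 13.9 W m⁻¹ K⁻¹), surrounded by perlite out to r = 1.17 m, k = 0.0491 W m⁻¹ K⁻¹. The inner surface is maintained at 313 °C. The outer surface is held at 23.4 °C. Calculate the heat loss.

Q = 194 W

Treat each layer as a resistance in series:
  R_nickel alloy = (1/0.540 − 1/0.563)/(4πk) = 0.07565/(4π·13.9) = 4.331×10^-4 K/W
  R_perlite = (1/0.563 − 1/1.17)/(4πk) = 0.9215/(4π·0.0491) = 1.493 K/W
ΣR = 4.331×10^-4 + 1.493 = 1.493 K/W
Q = ΔT/ΣR = (313 °C − 23.4 °C)/1.493 = 194 W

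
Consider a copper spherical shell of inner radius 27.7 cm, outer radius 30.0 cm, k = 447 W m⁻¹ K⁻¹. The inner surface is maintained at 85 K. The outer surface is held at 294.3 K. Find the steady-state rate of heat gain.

Q = 4.25×10^6 W

Q = 4πk·ΔT/(1/r₁ − 1/r₂) = 4π × 447 × 209.3 / (1/0.277 − 1/0.300) = 4.25×10^6 W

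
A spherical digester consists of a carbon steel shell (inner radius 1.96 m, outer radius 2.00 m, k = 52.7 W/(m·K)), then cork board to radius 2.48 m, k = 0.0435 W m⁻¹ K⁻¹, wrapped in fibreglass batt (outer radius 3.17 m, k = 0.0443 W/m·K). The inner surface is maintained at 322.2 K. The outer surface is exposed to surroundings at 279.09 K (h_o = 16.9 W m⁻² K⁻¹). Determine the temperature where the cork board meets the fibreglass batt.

T = 299.4 K

Resistance network (inner→outer):
  R_carbon steel = (1/1.96 − 1/2.00)/(4πk) = 0.01020/(4π·52.7) = 1.541×10^-5 K/W
  R_cork board = (1/2.00 − 1/2.48)/(4πk) = 0.09677/(4π·0.0435) = 0.1770 K/W
  R_fibreglass batt = (1/2.48 − 1/3.17)/(4πk) = 0.08777/(4π·0.0443) = 0.1577 K/W
  R_conv,out = 1/(4πr²h) = 1/(4π·3.17²·16.9) = 4.686×10^-4 K/W
ΣR = 1.541×10^-5 + 0.1770 + 0.1577 + 4.686×10^-4 = 0.3352 K/W
Q = ΔT/ΣR = (322.2 K − 279.09 K)/0.3352 = 128.6 W
From the inner boundary to the cork board/fibreglass batt interface, ΣR_partial = 0.1770 K/W.
T_interface = T_in − Q·ΣR_partial = 322.2 K − (128.6)(0.1770) = 299.4 K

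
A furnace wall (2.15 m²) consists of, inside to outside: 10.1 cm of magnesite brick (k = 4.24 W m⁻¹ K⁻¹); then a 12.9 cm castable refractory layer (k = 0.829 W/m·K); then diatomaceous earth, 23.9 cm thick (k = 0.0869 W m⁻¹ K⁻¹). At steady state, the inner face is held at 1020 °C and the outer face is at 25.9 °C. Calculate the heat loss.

Treat each layer as a resistance in series:
  R_magnesite brick = L/(kA) = 0.101/(4.24·2.15) = 0.01108 K/W
  R_castable refractory = L/(kA) = 0.129/(0.829·2.15) = 0.07238 K/W
  R_diatomaceous earth = L/(kA) = 0.239/(0.0869·2.15) = 1.279 K/W
ΣR = 0.01108 + 0.07238 + 1.279 = 1.362 K/W
Q = ΔT/ΣR = (1020 °C − 25.9 °C)/1.362 = 730 W

Q = 730 W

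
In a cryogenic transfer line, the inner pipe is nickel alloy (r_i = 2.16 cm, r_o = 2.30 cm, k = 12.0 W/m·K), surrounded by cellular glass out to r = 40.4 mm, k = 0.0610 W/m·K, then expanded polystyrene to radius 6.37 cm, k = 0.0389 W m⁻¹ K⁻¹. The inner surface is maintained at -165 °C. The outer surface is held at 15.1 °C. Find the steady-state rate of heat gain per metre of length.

Q' = 54.0 W/m

Treat each layer as a resistance in series:
  R'_nickel alloy = ln(0.0230/0.0216)/(2πk) = 0.06280/(2π·12.0) = 8.329×10^-4 m·K/W
  R'_cellular glass = ln(0.0404/0.0230)/(2πk) = 0.5633/(2π·0.0610) = 1.470 m·K/W
  R'_expanded polystyrene = ln(0.0637/0.0404)/(2πk) = 0.4554/(2π·0.0389) = 1.863 m·K/W
ΣR = 8.329×10^-4 + 1.470 + 1.863 = 3.334 m·K/W
Q' = ΔT/ΣR = (-165 °C − 15.1 °C)/3.334 = -54.0 W/m
(Negative Q' ⇒ heat flows inward; heat gain = 54.0 W/m.)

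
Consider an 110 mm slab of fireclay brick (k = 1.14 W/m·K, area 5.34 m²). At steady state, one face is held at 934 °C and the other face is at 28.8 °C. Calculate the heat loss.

Q = 50.1 kW

Q = kA·ΔT/L = 1.14 × 5.34 × |934 °C − 28.8 °C| / 0.110 = 50100 W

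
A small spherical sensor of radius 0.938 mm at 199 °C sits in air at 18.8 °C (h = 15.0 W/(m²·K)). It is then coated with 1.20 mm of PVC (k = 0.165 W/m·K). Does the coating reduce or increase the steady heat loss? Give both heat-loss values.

increases: 0.0299 → 0.124 W

Critical radius for a sphere: r_cr = 2k/h = 0.0220 m = 2.20 cm.
Outer radius after coating: r₂ = 9.38×10^-4 + 0.00120 = 0.002138 m.
Since r₁ < r_cr and r₂ ≤ r_cr, the coating moves toward the maximum at r_cr — heat loss rises.
Bare: R = 1/(4πr₁²h) = 6030 K/W; Q = 180.2/6030 = 0.0299 W.
Coated: R = R_cond + R_conv = 1449 K/W; Q = 180.2/1449 = 0.124 W.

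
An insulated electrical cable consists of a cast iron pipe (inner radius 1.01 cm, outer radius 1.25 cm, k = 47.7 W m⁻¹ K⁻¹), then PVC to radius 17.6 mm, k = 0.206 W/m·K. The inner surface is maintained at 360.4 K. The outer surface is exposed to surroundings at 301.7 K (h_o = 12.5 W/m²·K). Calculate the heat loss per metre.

Q' = 59.4 W/m

Resistance network (inner→outer):
  R'_cast iron = ln(0.0125/0.0101)/(2πk) = 0.2132/(2π·47.7) = 7.113×10^-4 m·K/W
  R'_PVC = ln(0.0176/0.0125)/(2πk) = 0.3422/(2π·0.206) = 0.2644 m·K/W
  R'_conv,out = 1/(2πr h) = 1/(2π·0.0176·12.5) = 0.7234 m·K/W
ΣR = 7.113×10^-4 + 0.2644 + 0.7234 = 0.9885 m·K/W
Q' = ΔT/ΣR = (360.4 K − 301.7 K)/0.9885 = 59.4 W/m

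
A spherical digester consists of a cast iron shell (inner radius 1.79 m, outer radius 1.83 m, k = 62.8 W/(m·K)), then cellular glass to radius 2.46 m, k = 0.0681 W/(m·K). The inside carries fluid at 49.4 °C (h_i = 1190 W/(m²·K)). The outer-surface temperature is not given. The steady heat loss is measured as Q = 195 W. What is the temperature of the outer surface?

T_out = 17.5 °C

Series resistances:
  R_conv,in = 1/(4πr²h) = 1/(4π·1.79²·1190) = 2.087×10^-5 K/W
  R_cast iron = (1/1.79 − 1/1.83)/(4πk) = 0.01221/(4π·62.8) = 1.547×10^-5 K/W
  R_cellular glass = (1/1.83 − 1/2.46)/(4πk) = 0.1399/(4π·0.0681) = 0.1635 K/W
ΣR = 0.1636 K/W
ΔT = Q·ΣR = 195 × 0.1636 = 31.90 K
Heat flows outward, so T_out = T_in − ΔT = 49.4 − 31.90 = 17.5 °C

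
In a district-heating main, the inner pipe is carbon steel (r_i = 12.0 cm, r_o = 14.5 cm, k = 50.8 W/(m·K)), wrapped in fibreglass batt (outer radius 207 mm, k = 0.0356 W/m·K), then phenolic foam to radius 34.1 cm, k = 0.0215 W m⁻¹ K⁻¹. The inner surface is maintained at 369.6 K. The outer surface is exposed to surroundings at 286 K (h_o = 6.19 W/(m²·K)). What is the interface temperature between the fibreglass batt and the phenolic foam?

T = 344.8 K

Series thermal resistances, inner to outer:
  R'_carbon steel = ln(0.145/0.120)/(2πk) = 0.1892/(2π·50.8) = 5.929×10^-4 m·K/W
  R'_fibreglass batt = ln(0.207/0.145)/(2πk) = 0.3560/(2π·0.0356) = 1.591 m·K/W
  R'_phenolic foam = ln(0.341/0.207)/(2πk) = 0.4992/(2π·0.0215) = 3.695 m·K/W
  R'_conv,out = 1/(2πr h) = 1/(2π·0.341·6.19) = 0.07540 m·K/W
ΣR = 5.929×10^-4 + 1.591 + 3.695 + 0.07540 = 5.362 m·K/W
Q' = ΔT/ΣR = (369.6 K − 286 K)/5.362 = 15.59 W/m
From the inner boundary to the fibreglass batt/phenolic foam interface, ΣR_partial = 1.592 m·K/W.
T_interface = T_in − Q'·ΣR_partial = 369.6 K − (15.59)(1.592) = 344.8 K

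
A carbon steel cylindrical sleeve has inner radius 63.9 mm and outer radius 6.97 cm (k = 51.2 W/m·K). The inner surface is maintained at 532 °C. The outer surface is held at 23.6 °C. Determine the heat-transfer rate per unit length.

Q' = 2πk·ΔT/ln(r₂/r₁) = 2π × 51.2 × 508.4 / ln(0.0697/0.0639) = 1.88×10^6 W/m

Q' = 1.88×10^6 W/m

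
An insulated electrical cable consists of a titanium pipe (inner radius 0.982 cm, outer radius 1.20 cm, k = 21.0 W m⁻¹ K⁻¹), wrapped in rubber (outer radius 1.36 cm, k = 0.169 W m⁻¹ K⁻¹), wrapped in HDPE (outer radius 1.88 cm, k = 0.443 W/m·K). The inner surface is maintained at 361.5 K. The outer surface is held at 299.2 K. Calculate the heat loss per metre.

Series thermal resistances, inner to outer:
  R'_titanium = ln(0.0120/0.00982)/(2πk) = 0.2005/(2π·21.0) = 0.001519 m·K/W
  R'_rubber = ln(0.0136/0.0120)/(2πk) = 0.1252/(2π·0.169) = 0.1179 m·K/W
  R'_HDPE = ln(0.0188/0.0136)/(2πk) = 0.3238/(2π·0.443) = 0.1163 m·K/W
ΣR = 0.001519 + 0.1179 + 0.1163 = 0.2357 m·K/W
Q' = ΔT/ΣR = (361.5 K − 299.2 K)/0.2357 = 264 W/m

Q' = 264 W/m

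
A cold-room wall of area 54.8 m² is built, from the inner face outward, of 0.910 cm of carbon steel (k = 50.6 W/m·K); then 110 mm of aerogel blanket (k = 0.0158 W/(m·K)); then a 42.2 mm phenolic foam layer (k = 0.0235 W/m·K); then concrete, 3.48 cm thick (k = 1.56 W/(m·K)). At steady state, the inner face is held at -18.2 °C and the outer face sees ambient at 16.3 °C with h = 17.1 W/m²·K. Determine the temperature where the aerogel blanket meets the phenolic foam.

T = 8.98 °C

Resistance network (inner→outer):
  R_carbon steel = L/(kA) = 0.00910/(50.6·54.8) = 3.282×10^-6 K/W
  R_aerogel blanket = L/(kA) = 0.110/(0.0158·54.8) = 0.1270 K/W
  R_phenolic foam = L/(kA) = 0.0422/(0.0235·54.8) = 0.03277 K/W
  R_concrete = L/(kA) = 0.0348/(1.56·54.8) = 4.071×10^-4 K/W
  R_conv,out = 1/(hA) = 1/(17.1·54.8) = 0.001067 K/W
ΣR = 3.282×10^-6 + 0.1270 + 0.03277 + 4.071×10^-4 + 0.001067 = 0.1612 K/W
Q = ΔT/ΣR = (-18.2 °C − 16.3 °C)/0.1612 = -214.0 W
From the inner boundary to the aerogel blanket/phenolic foam interface, ΣR_partial = 0.1270 K/W.
T_interface = T_in − Q·ΣR_partial = -18.2 °C − (-214.0)(0.1270) = 8.98 °C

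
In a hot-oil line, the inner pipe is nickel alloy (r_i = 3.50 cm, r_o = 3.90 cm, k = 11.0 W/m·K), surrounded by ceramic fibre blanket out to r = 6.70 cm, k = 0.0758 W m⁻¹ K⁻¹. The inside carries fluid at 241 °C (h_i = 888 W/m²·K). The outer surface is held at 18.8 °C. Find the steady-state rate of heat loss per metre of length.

Q' = 194 W/m

Resistance network (inner→outer):
  R'_conv,in = 1/(2πr h) = 1/(2π·0.0350·888) = 0.005121 m·K/W
  R'_nickel alloy = ln(0.0390/0.0350)/(2πk) = 0.1082/(2π·11.0) = 0.001566 m·K/W
  R'_ceramic fibre blanket = ln(0.0670/0.0390)/(2πk) = 0.5411/(2π·0.0758) = 1.136 m·K/W
ΣR = 0.005121 + 0.001566 + 1.136 = 1.143 m·K/W
Q' = ΔT/ΣR = (241 °C − 18.8 °C)/1.143 = 194 W/m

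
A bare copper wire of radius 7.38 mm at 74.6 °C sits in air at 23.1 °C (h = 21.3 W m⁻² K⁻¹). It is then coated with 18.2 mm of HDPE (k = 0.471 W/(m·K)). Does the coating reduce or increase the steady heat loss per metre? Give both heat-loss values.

Critical radius for a cylinder: r_cr = k/h = 0.0221 m = 2.21 cm.
Outer radius after coating: r₂ = 0.00738 + 0.0182 = 0.02558 m.
r₁ < r_cr < r₂: heat loss rises to a maximum at r_cr then falls. Whether the coating helps depends on whether Q(r₂) has dropped back below Q(r₁).
Bare: R = 1/(2πr₁h) = 1.012 m·K/W; Q = 51.5/1.012 = 50.9 W/m.
Coated: R = R_cond + R_conv = 0.7121 m·K/W; Q = 51.5/0.7121 = 72.3 W/m.

increases: 50.9 → 72.3 W/m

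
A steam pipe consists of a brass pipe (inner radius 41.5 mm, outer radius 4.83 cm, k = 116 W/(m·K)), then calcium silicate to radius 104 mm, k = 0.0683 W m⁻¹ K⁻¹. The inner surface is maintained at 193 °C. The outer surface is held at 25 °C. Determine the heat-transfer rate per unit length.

Q' = 94.0 W/m

Resistance network (inner→outer):
  R'_brass = ln(0.0483/0.0415)/(2πk) = 0.1517/(2π·116) = 2.082×10^-4 m·K/W
  R'_calcium silicate = ln(0.104/0.0483)/(2πk) = 0.7670/(2π·0.0683) = 1.787 m·K/W
ΣR = 2.082×10^-4 + 1.787 = 1.787 m·K/W
Q' = ΔT/ΣR = (193 °C − 25 °C)/1.787 = 94.0 W/m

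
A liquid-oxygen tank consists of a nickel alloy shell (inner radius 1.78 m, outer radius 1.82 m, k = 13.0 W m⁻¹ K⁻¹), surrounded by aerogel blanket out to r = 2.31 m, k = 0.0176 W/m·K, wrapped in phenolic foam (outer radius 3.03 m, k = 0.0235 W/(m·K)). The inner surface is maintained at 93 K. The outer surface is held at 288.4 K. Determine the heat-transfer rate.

Q = 223 W

Series thermal resistances, inner to outer:
  R_nickel alloy = (1/1.78 − 1/1.82)/(4πk) = 0.01235/(4π·13.0) = 7.558×10^-5 K/W
  R_aerogel blanket = (1/1.82 − 1/2.31)/(4πk) = 0.1166/(4π·0.0176) = 0.5270 K/W
  R_phenolic foam = (1/2.31 − 1/3.03)/(4πk) = 0.1029/(4π·0.0235) = 0.3483 K/W
ΣR = 7.558×10^-5 + 0.5270 + 0.3483 = 0.8754 K/W
Q = ΔT/ΣR = (93 K − 288.4 K)/0.8754 = -223 W
(Negative Q ⇒ heat flows inward; heat gain = 223 W.)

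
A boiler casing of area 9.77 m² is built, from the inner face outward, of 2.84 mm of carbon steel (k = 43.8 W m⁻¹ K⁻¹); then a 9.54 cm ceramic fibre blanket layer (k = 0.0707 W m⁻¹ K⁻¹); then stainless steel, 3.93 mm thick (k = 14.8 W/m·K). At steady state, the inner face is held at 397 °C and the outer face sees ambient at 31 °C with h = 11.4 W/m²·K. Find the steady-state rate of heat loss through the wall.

Q = 2.49 kW

Treat each layer as a resistance in series:
  R_carbon steel = L/(kA) = 0.00284/(43.8·9.77) = 6.637×10^-6 K/W
  R_ceramic fibre blanket = L/(kA) = 0.0954/(0.0707·9.77) = 0.1381 K/W
  R_stainless steel = L/(kA) = 0.00393/(14.8·9.77) = 2.718×10^-5 K/W
  R_conv,out = 1/(hA) = 1/(11.4·9.77) = 0.008978 K/W
ΣR = 6.637×10^-6 + 0.1381 + 2.718×10^-5 + 0.008978 = 0.1471 K/W
Q = ΔT/ΣR = (397 °C − 31 °C)/0.1471 = 2490 W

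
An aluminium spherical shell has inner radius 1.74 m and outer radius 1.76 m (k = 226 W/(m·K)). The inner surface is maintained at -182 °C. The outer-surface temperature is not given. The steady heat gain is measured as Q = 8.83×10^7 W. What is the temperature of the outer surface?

T_out = 21.1 °C

Sum the resistances:
  R_aluminium = (1/1.74 − 1/1.76)/(4πk) = 0.006531/(4π·226) = 2.300×10^-6 K/W
ΣR = 2.300×10^-6 K/W
ΔT = Q·ΣR = 8.83×10^7 × 2.300×10^-6 = 203.1 K
Heat flows inward, so T_out = T_in + ΔT = -182 + 203.1 = 21.1 °C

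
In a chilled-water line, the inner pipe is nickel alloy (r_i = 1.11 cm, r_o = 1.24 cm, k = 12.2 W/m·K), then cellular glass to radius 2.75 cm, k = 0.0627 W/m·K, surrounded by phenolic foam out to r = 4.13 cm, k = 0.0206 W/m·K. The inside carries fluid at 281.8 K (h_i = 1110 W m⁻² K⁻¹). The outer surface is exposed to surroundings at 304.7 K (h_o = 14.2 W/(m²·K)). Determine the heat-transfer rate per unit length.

Q' = 4.20 W/m

Series thermal resistances, inner to outer:
  R'_conv,in = 1/(2πr h) = 1/(2π·0.0111·1110) = 0.01292 m·K/W
  R'_nickel alloy = ln(0.0124/0.0111)/(2πk) = 0.1108/(2π·12.2) = 0.001445 m·K/W
  R'_cellular glass = ln(0.0275/0.0124)/(2πk) = 0.7965/(2π·0.0627) = 2.022 m·K/W
  R'_phenolic foam = ln(0.0413/0.0275)/(2πk) = 0.4067/(2π·0.0206) = 3.142 m·K/W
  R'_conv,out = 1/(2πr h) = 1/(2π·0.0413·14.2) = 0.2714 m·K/W
ΣR = 0.01292 + 0.001445 + 2.022 + 3.142 + 0.2714 = 5.450 m·K/W
Q' = ΔT/ΣR = (281.8 K − 304.7 K)/5.450 = -4.20 W/m
(Negative Q' ⇒ heat flows inward; heat gain = 4.20 W/m.)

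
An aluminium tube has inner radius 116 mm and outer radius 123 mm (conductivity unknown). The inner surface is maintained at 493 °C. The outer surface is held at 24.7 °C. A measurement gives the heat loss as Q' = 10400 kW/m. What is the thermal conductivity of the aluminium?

k = 207 W/m·K

ΣR = ΔT/Q' = |493 − 24.7|/1.04×10^7 = 4.503×10^-5 m·K/W
ln(r₂/r₁)/(2πk) = 4.503×10^-5 ⇒ k = 0.05859/(2π·4.503×10^-5) = 207 W/m·K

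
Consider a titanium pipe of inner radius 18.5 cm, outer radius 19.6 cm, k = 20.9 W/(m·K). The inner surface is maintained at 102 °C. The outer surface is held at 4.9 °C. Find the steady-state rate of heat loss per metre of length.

Q' = 2πk·ΔT/ln(r₂/r₁) = 2π × 20.9 × 97.1 / ln(0.196/0.185) = 2.21×10^5 W/m

Q' = 2.21×10^5 W/m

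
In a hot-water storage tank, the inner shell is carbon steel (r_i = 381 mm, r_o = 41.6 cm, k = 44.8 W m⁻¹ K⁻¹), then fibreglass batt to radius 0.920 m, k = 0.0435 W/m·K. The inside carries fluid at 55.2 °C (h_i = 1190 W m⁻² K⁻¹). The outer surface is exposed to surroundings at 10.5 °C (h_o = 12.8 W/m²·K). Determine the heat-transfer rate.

Q = 18.5 W

Resistance network (inner→outer):
  R_conv,in = 1/(4πr²h) = 1/(4π·0.381²·1190) = 4.607×10^-4 K/W
  R_carbon steel = (1/0.381 − 1/0.416)/(4πk) = 0.2208/(4π·44.8) = 3.922×10^-4 K/W
  R_fibreglass batt = (1/0.416 − 1/0.920)/(4πk) = 1.317/(4π·0.0435) = 2.409 K/W
  R_conv,out = 1/(4πr²h) = 1/(4π·0.920²·12.8) = 0.007345 K/W
ΣR = 4.607×10^-4 + 3.922×10^-4 + 2.409 + 0.007345 = 2.417 K/W
Q = ΔT/ΣR = (55.2 °C − 10.5 °C)/2.417 = 18.5 W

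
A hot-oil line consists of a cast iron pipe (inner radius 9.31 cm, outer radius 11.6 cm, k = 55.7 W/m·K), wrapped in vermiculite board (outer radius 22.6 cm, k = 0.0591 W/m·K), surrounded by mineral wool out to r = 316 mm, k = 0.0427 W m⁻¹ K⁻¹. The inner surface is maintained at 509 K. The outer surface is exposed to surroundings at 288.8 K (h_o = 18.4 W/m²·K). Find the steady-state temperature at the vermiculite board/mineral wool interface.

Resistance network (inner→outer):
  R'_cast iron = ln(0.116/0.0931)/(2πk) = 0.2199/(2π·55.7) = 6.284×10^-4 m·K/W
  R'_vermiculite board = ln(0.226/0.116)/(2πk) = 0.6669/(2π·0.0591) = 1.796 m·K/W
  R'_mineral wool = ln(0.316/0.226)/(2πk) = 0.3352/(2π·0.0427) = 1.249 m·K/W
  R'_conv,out = 1/(2πr h) = 1/(2π·0.316·18.4) = 0.02737 m·K/W
ΣR = 6.284×10^-4 + 1.796 + 1.249 + 0.02737 = 3.073 m·K/W
Q' = ΔT/ΣR = (509 K − 288.8 K)/3.073 = 71.66 W/m
From the inner boundary to the vermiculite board/mineral wool interface, ΣR_partial = 1.797 m·K/W.
T_interface = T_in − Q'·ΣR_partial = 509 K − (71.66)(1.797) = 380 K

T = 380 K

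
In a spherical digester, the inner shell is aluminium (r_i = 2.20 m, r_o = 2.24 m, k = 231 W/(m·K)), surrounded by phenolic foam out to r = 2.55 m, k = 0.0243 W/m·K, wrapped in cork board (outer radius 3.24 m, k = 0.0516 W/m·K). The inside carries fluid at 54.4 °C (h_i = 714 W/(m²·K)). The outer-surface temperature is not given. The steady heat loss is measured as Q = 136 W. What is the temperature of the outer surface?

T_out = 12.7 °C

Series resistances:
  R_conv,in = 1/(4πr²h) = 1/(4π·2.20²·714) = 2.303×10^-5 K/W
  R_aluminium = (1/2.20 − 1/2.24)/(4πk) = 0.008117/(4π·231) = 2.796×10^-6 K/W
  R_phenolic foam = (1/2.24 − 1/2.55)/(4πk) = 0.05427/(4π·0.0243) = 0.1777 K/W
  R_cork board = (1/2.55 − 1/3.24)/(4πk) = 0.08351/(4π·0.0516) = 0.1288 K/W
ΣR = 0.3066 K/W
ΔT = Q·ΣR = 136 × 0.3066 = 41.70 K
Heat flows outward, so T_out = T_in − ΔT = 54.4 − 41.70 = 12.7 °C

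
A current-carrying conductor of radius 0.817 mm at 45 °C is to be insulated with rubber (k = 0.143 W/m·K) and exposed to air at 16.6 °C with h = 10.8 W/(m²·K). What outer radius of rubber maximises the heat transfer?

r_cr = 1.32 cm

For a cylinder, r_cr = k_ins/h = 0.143/10.8 = 0.0132 m = 1.32 cm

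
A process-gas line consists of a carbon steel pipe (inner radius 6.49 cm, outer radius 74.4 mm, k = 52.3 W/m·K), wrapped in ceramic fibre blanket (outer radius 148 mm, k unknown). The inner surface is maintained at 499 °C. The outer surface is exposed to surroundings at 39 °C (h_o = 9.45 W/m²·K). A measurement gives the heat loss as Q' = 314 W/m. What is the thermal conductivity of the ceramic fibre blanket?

k = 0.0810 W/m·K

ΣR = ΔT/Q' = |499 − 39|/314 = 1.465 m·K/W
Known resistances:
  R'_carbon steel = ln(0.0744/0.0649)/(2πk) = 0.1366/(2π·52.3) = 4.157×10^-4 m·K/W
  R'_conv,out = 1/(2πr h) = 1/(2π·0.148·9.45) = 0.1138 m·K/W
R_ceramic fibre blanket = ΣR − ΣR_known = 1.465 − 0.1142 = 1.351 m·K/W
ln(r₂/r₁)/(2πk) = 1.351 ⇒ k = 0.6878/(2π·1.351) = 0.0810 W/m·K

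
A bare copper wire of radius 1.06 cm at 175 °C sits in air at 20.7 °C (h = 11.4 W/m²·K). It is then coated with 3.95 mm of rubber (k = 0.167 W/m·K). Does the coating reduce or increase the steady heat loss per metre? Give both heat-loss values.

increases: 117 → 122 W/m

Critical radius for a cylinder: r_cr = k/h = 0.0146 m = 1.46 cm.
Outer radius after coating: r₂ = 0.0106 + 0.00395 = 0.01455 m.
Since r₁ < r_cr and r₂ ≤ r_cr, the coating moves toward the maximum at r_cr — heat loss rises.
Bare: R = 1/(2πr₁h) = 1.317 m·K/W; Q = 154.3/1.317 = 117 W/m.
Coated: R = R_cond + R_conv = 1.261 m·K/W; Q = 154.3/1.261 = 122 W/m.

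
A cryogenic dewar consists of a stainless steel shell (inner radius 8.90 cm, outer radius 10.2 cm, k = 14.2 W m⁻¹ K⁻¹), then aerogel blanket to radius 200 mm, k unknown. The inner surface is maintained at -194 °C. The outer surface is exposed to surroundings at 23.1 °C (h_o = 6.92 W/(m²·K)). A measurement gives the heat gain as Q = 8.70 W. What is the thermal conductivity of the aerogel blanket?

ΣR = ΔT/Q = |-194 − 23.1|/8.70 = 24.95 K/W
Known resistances:
  R_stainless steel = (1/0.0890 − 1/0.102)/(4πk) = 1.432/(4π·14.2) = 0.008025 K/W
  R_conv,out = 1/(4πr²h) = 1/(4π·0.200²·6.92) = 0.2875 K/W
R_aerogel blanket = ΣR − ΣR_known = 24.95 − 0.2955 = 24.65 K/W
(1/r₁−1/r₂)/(4πk) = 24.65 ⇒ k = 4.804/(4π·24.65) = 0.0155 W/m·K

k = 0.0155 W/m·K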